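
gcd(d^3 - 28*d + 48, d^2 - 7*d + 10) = d - 2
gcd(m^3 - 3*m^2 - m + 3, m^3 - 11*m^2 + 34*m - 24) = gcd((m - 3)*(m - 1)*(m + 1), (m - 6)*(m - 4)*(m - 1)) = m - 1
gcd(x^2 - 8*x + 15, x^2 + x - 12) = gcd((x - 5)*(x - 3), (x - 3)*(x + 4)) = x - 3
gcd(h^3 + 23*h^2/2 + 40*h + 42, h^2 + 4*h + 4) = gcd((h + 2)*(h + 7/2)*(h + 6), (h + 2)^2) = h + 2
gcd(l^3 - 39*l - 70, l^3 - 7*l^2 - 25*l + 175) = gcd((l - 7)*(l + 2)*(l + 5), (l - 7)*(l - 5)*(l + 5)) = l^2 - 2*l - 35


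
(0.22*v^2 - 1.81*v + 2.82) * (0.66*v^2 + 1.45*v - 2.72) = 0.1452*v^4 - 0.8756*v^3 - 1.3617*v^2 + 9.0122*v - 7.6704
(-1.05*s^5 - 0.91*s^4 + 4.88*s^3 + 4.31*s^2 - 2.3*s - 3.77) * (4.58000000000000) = -4.809*s^5 - 4.1678*s^4 + 22.3504*s^3 + 19.7398*s^2 - 10.534*s - 17.2666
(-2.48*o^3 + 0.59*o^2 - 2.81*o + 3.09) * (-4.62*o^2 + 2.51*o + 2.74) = 11.4576*o^5 - 8.9506*o^4 + 7.6679*o^3 - 19.7123*o^2 + 0.056499999999998*o + 8.4666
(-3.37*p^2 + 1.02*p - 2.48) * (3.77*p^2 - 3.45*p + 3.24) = -12.7049*p^4 + 15.4719*p^3 - 23.7874*p^2 + 11.8608*p - 8.0352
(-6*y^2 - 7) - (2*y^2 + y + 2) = -8*y^2 - y - 9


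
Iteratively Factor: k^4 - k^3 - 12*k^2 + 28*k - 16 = (k - 1)*(k^3 - 12*k + 16) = (k - 1)*(k + 4)*(k^2 - 4*k + 4) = (k - 2)*(k - 1)*(k + 4)*(k - 2)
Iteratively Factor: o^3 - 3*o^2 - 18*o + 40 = (o - 5)*(o^2 + 2*o - 8) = (o - 5)*(o - 2)*(o + 4)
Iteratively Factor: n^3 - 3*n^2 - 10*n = (n - 5)*(n^2 + 2*n) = n*(n - 5)*(n + 2)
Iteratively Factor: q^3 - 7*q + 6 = (q + 3)*(q^2 - 3*q + 2) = (q - 1)*(q + 3)*(q - 2)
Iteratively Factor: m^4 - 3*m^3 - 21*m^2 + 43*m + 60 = (m + 4)*(m^3 - 7*m^2 + 7*m + 15) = (m - 5)*(m + 4)*(m^2 - 2*m - 3) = (m - 5)*(m + 1)*(m + 4)*(m - 3)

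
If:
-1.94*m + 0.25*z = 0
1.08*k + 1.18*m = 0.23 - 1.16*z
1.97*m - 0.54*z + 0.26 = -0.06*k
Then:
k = -0.71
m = 0.10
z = 0.76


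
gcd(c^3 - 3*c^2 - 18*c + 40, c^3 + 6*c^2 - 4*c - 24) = c - 2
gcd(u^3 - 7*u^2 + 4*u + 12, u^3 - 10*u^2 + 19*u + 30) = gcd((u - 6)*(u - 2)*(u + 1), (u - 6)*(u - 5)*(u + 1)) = u^2 - 5*u - 6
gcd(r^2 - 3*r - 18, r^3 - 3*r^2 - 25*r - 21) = r + 3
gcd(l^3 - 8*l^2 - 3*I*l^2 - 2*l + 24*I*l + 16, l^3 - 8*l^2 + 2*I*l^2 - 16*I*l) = l - 8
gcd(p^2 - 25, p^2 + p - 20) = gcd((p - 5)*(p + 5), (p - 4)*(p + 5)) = p + 5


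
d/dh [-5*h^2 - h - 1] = -10*h - 1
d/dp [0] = 0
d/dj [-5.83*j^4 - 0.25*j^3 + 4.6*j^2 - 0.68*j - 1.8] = -23.32*j^3 - 0.75*j^2 + 9.2*j - 0.68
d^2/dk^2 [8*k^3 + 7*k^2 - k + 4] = 48*k + 14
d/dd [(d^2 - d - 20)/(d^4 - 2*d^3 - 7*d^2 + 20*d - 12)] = (-2*d^4 + d^3 + 78*d^2 + 49*d - 206)/(d^7 - 2*d^6 - 14*d^5 + 40*d^4 + 25*d^3 - 182*d^2 + 204*d - 72)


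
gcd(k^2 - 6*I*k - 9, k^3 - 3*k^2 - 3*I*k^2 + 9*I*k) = k - 3*I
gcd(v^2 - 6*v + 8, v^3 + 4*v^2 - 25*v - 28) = v - 4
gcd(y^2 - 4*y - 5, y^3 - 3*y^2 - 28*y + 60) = 1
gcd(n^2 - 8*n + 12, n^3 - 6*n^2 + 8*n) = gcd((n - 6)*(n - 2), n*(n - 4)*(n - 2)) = n - 2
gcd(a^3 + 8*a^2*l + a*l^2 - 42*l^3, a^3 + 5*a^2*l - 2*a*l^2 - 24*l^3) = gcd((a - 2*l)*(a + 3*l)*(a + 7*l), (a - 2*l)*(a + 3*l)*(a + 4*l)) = a^2 + a*l - 6*l^2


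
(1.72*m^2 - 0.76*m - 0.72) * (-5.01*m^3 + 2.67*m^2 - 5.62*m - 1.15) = -8.6172*m^5 + 8.4*m^4 - 8.0884*m^3 + 0.370800000000001*m^2 + 4.9204*m + 0.828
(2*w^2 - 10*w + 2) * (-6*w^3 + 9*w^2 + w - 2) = -12*w^5 + 78*w^4 - 100*w^3 + 4*w^2 + 22*w - 4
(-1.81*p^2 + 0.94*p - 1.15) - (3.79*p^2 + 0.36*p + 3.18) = -5.6*p^2 + 0.58*p - 4.33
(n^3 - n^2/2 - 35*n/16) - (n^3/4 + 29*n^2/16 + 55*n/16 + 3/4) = 3*n^3/4 - 37*n^2/16 - 45*n/8 - 3/4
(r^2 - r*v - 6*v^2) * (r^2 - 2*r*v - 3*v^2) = r^4 - 3*r^3*v - 7*r^2*v^2 + 15*r*v^3 + 18*v^4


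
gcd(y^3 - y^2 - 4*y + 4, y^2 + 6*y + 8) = y + 2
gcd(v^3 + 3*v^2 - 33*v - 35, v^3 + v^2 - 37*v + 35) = v^2 + 2*v - 35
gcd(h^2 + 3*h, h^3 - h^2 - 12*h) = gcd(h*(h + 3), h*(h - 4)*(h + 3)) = h^2 + 3*h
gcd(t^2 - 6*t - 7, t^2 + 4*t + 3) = t + 1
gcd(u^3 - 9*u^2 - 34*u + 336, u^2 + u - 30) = u + 6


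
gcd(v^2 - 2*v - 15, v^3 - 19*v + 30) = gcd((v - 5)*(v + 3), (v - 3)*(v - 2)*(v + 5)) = 1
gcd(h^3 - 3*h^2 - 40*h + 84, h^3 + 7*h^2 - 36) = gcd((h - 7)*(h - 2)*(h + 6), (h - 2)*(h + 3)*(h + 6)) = h^2 + 4*h - 12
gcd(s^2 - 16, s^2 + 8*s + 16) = s + 4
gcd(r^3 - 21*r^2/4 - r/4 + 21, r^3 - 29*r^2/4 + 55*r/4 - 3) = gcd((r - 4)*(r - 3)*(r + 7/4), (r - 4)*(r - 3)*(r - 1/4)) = r^2 - 7*r + 12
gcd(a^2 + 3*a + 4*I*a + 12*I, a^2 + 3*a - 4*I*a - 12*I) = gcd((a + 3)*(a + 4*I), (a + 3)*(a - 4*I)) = a + 3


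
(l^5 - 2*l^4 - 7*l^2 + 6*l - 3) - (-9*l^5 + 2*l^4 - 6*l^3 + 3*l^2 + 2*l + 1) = 10*l^5 - 4*l^4 + 6*l^3 - 10*l^2 + 4*l - 4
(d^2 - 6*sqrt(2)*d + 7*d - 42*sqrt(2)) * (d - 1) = d^3 - 6*sqrt(2)*d^2 + 6*d^2 - 36*sqrt(2)*d - 7*d + 42*sqrt(2)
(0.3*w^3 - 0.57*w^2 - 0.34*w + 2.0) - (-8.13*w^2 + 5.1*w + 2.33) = 0.3*w^3 + 7.56*w^2 - 5.44*w - 0.33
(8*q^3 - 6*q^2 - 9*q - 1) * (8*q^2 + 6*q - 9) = 64*q^5 - 180*q^3 - 8*q^2 + 75*q + 9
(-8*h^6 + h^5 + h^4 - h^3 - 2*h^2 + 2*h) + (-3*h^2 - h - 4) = -8*h^6 + h^5 + h^4 - h^3 - 5*h^2 + h - 4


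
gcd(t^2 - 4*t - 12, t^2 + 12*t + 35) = 1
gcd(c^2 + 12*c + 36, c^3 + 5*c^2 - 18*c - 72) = c + 6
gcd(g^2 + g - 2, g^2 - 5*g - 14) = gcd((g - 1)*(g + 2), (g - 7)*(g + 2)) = g + 2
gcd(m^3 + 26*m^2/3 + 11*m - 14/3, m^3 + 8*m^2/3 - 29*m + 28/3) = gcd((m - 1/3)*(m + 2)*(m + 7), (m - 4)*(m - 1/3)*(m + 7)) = m^2 + 20*m/3 - 7/3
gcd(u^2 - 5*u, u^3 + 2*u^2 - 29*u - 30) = u - 5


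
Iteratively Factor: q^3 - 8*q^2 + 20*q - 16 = (q - 2)*(q^2 - 6*q + 8) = (q - 2)^2*(q - 4)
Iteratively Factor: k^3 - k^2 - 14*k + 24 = (k - 3)*(k^2 + 2*k - 8) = (k - 3)*(k - 2)*(k + 4)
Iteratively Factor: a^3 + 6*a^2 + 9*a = (a + 3)*(a^2 + 3*a) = a*(a + 3)*(a + 3)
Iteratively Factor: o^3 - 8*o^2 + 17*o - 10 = (o - 5)*(o^2 - 3*o + 2) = (o - 5)*(o - 2)*(o - 1)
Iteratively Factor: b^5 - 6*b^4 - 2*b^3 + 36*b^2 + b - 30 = (b + 2)*(b^4 - 8*b^3 + 14*b^2 + 8*b - 15) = (b - 1)*(b + 2)*(b^3 - 7*b^2 + 7*b + 15) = (b - 3)*(b - 1)*(b + 2)*(b^2 - 4*b - 5) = (b - 3)*(b - 1)*(b + 1)*(b + 2)*(b - 5)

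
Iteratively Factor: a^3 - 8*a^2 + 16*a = (a - 4)*(a^2 - 4*a) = a*(a - 4)*(a - 4)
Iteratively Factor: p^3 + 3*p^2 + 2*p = (p)*(p^2 + 3*p + 2) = p*(p + 1)*(p + 2)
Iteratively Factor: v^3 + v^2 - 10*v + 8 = (v + 4)*(v^2 - 3*v + 2) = (v - 1)*(v + 4)*(v - 2)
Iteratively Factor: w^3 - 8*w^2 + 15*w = (w)*(w^2 - 8*w + 15) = w*(w - 5)*(w - 3)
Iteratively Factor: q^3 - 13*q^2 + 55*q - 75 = (q - 5)*(q^2 - 8*q + 15) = (q - 5)^2*(q - 3)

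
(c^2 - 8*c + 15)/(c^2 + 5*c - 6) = (c^2 - 8*c + 15)/(c^2 + 5*c - 6)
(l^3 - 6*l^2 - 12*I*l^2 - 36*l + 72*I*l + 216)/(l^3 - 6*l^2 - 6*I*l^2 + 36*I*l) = (l - 6*I)/l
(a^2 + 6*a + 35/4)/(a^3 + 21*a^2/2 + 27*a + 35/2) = (a + 7/2)/(a^2 + 8*a + 7)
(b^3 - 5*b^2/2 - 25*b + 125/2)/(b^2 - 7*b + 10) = (2*b^2 + 5*b - 25)/(2*(b - 2))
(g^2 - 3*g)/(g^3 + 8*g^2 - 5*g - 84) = g/(g^2 + 11*g + 28)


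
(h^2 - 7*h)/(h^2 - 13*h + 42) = h/(h - 6)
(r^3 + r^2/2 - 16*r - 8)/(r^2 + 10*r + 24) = (r^2 - 7*r/2 - 2)/(r + 6)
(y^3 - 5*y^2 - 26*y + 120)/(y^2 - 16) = (y^2 - y - 30)/(y + 4)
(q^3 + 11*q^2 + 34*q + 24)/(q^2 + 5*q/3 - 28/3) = 3*(q^2 + 7*q + 6)/(3*q - 7)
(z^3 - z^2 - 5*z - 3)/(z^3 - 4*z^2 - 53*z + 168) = (z^2 + 2*z + 1)/(z^2 - z - 56)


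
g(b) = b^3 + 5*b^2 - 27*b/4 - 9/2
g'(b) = 3*b^2 + 10*b - 27/4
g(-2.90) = 32.74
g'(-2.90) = -10.52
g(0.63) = -6.52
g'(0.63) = 0.74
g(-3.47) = 37.35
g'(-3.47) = -5.33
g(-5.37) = 21.08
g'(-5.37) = 26.06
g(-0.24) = -2.61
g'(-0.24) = -8.98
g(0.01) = -4.57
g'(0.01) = -6.65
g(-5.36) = 21.34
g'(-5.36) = 25.84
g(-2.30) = 25.31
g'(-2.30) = -13.88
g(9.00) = 1068.75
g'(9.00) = 326.25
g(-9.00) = -267.75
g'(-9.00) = 146.25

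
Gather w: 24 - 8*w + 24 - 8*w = 48 - 16*w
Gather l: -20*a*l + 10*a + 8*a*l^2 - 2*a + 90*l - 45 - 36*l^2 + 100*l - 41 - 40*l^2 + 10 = 8*a + l^2*(8*a - 76) + l*(190 - 20*a) - 76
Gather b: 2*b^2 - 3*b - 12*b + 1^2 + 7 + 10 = 2*b^2 - 15*b + 18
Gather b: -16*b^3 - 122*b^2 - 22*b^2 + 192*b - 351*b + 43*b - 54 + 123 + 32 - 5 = -16*b^3 - 144*b^2 - 116*b + 96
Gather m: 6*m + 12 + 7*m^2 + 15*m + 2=7*m^2 + 21*m + 14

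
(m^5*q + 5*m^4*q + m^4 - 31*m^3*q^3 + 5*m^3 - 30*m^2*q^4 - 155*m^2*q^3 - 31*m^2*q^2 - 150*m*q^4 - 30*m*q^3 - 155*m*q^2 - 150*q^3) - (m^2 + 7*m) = m^5*q + 5*m^4*q + m^4 - 31*m^3*q^3 + 5*m^3 - 30*m^2*q^4 - 155*m^2*q^3 - 31*m^2*q^2 - m^2 - 150*m*q^4 - 30*m*q^3 - 155*m*q^2 - 7*m - 150*q^3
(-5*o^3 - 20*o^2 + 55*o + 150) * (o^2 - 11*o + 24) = -5*o^5 + 35*o^4 + 155*o^3 - 935*o^2 - 330*o + 3600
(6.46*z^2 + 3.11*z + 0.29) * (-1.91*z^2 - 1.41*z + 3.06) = -12.3386*z^4 - 15.0487*z^3 + 14.8286*z^2 + 9.1077*z + 0.8874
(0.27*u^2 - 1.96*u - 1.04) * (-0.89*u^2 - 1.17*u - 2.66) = -0.2403*u^4 + 1.4285*u^3 + 2.5006*u^2 + 6.4304*u + 2.7664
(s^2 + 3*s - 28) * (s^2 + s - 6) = s^4 + 4*s^3 - 31*s^2 - 46*s + 168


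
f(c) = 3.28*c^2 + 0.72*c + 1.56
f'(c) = 6.56*c + 0.72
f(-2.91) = 27.24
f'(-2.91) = -18.37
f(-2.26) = 16.69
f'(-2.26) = -14.11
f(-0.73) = 2.78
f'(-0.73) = -4.07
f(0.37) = 2.28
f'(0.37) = 3.15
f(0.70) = 3.67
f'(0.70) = 5.31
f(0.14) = 1.73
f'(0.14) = 1.64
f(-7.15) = 164.09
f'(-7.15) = -46.18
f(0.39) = 2.34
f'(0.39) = 3.28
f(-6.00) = 115.32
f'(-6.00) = -38.64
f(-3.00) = 28.92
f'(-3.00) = -18.96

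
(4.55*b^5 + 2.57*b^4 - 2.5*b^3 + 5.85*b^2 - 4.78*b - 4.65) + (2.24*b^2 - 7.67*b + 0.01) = 4.55*b^5 + 2.57*b^4 - 2.5*b^3 + 8.09*b^2 - 12.45*b - 4.64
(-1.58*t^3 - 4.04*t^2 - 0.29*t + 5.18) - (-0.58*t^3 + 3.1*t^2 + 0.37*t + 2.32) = -1.0*t^3 - 7.14*t^2 - 0.66*t + 2.86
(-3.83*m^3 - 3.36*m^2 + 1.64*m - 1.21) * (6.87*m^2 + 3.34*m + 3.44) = -26.3121*m^5 - 35.8754*m^4 - 13.1308*m^3 - 14.3935*m^2 + 1.6002*m - 4.1624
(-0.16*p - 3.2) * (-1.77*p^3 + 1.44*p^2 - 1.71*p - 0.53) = 0.2832*p^4 + 5.4336*p^3 - 4.3344*p^2 + 5.5568*p + 1.696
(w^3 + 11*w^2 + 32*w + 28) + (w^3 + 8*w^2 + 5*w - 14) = 2*w^3 + 19*w^2 + 37*w + 14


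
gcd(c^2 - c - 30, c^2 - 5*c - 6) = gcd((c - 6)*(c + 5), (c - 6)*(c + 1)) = c - 6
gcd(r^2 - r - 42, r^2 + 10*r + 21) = 1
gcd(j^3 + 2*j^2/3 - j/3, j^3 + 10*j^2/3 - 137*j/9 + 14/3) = j - 1/3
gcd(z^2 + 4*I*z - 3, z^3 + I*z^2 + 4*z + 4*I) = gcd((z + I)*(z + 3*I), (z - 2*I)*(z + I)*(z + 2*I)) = z + I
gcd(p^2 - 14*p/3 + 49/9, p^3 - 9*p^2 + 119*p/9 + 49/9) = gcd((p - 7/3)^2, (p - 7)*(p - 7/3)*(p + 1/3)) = p - 7/3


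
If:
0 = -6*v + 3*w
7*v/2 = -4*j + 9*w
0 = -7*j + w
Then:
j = 0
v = 0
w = 0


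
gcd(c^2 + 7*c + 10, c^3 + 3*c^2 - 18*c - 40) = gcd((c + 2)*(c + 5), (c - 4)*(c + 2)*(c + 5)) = c^2 + 7*c + 10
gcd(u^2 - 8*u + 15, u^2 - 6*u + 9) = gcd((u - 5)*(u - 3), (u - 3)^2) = u - 3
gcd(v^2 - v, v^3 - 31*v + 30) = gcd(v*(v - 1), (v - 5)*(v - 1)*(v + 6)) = v - 1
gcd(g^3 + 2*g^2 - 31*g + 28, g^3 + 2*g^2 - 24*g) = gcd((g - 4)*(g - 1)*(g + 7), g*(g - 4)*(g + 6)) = g - 4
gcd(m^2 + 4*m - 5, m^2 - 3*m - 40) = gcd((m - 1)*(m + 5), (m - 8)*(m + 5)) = m + 5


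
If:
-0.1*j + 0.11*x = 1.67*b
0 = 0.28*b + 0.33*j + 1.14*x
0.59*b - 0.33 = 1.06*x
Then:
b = -0.11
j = 1.37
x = -0.37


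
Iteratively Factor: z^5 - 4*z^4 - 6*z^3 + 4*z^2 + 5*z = (z + 1)*(z^4 - 5*z^3 - z^2 + 5*z) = (z - 1)*(z + 1)*(z^3 - 4*z^2 - 5*z) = (z - 5)*(z - 1)*(z + 1)*(z^2 + z) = z*(z - 5)*(z - 1)*(z + 1)*(z + 1)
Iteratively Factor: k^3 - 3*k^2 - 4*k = (k - 4)*(k^2 + k) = (k - 4)*(k + 1)*(k)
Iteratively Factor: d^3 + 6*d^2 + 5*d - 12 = (d + 4)*(d^2 + 2*d - 3) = (d + 3)*(d + 4)*(d - 1)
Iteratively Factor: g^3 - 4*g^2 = (g - 4)*(g^2) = g*(g - 4)*(g)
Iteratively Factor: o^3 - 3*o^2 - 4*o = (o - 4)*(o^2 + o) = o*(o - 4)*(o + 1)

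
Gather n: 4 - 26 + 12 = -10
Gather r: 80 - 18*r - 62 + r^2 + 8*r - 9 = r^2 - 10*r + 9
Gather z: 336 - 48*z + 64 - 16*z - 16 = 384 - 64*z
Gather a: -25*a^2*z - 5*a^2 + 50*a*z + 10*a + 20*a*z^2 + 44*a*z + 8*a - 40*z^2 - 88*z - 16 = a^2*(-25*z - 5) + a*(20*z^2 + 94*z + 18) - 40*z^2 - 88*z - 16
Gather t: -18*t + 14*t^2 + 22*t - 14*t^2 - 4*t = 0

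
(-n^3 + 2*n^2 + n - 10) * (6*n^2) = -6*n^5 + 12*n^4 + 6*n^3 - 60*n^2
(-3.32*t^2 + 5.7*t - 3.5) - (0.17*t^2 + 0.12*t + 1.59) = -3.49*t^2 + 5.58*t - 5.09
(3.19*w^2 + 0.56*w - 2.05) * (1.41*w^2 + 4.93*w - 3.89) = 4.4979*w^4 + 16.5163*w^3 - 12.5388*w^2 - 12.2849*w + 7.9745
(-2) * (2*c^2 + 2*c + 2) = -4*c^2 - 4*c - 4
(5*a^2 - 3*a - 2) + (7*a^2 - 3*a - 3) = 12*a^2 - 6*a - 5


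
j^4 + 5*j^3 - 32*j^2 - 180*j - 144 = (j - 6)*(j + 1)*(j + 4)*(j + 6)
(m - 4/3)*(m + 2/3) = m^2 - 2*m/3 - 8/9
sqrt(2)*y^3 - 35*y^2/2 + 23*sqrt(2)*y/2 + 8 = (y - 8*sqrt(2))*(y - sqrt(2))*(sqrt(2)*y + 1/2)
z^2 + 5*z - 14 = (z - 2)*(z + 7)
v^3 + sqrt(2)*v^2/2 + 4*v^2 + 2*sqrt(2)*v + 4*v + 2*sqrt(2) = (v + 2)^2*(v + sqrt(2)/2)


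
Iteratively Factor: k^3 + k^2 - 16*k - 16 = (k + 4)*(k^2 - 3*k - 4) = (k + 1)*(k + 4)*(k - 4)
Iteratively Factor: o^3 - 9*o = (o + 3)*(o^2 - 3*o) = o*(o + 3)*(o - 3)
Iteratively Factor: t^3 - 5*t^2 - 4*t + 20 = (t + 2)*(t^2 - 7*t + 10) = (t - 5)*(t + 2)*(t - 2)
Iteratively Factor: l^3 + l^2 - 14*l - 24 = (l - 4)*(l^2 + 5*l + 6) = (l - 4)*(l + 2)*(l + 3)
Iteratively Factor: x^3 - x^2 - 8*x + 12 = (x - 2)*(x^2 + x - 6) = (x - 2)*(x + 3)*(x - 2)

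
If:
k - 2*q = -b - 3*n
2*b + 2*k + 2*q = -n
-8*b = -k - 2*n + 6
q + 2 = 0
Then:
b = -38/45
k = 182/45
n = -12/5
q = -2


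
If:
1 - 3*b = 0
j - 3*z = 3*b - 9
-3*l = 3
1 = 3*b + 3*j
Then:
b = 1/3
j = 0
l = -1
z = 8/3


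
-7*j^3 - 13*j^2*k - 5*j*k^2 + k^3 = (-7*j + k)*(j + k)^2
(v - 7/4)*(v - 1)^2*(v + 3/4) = v^4 - 3*v^3 + 27*v^2/16 + 13*v/8 - 21/16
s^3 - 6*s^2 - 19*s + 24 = (s - 8)*(s - 1)*(s + 3)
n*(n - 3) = n^2 - 3*n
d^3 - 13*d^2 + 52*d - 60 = (d - 6)*(d - 5)*(d - 2)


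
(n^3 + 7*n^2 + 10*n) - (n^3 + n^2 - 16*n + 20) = 6*n^2 + 26*n - 20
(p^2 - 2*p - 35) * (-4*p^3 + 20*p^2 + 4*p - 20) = -4*p^5 + 28*p^4 + 104*p^3 - 728*p^2 - 100*p + 700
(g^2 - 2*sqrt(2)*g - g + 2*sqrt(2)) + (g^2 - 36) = 2*g^2 - 2*sqrt(2)*g - g - 36 + 2*sqrt(2)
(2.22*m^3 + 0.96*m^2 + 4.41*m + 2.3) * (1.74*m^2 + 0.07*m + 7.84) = 3.8628*m^5 + 1.8258*m^4 + 25.1454*m^3 + 11.8371*m^2 + 34.7354*m + 18.032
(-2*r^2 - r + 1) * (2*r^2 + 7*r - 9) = -4*r^4 - 16*r^3 + 13*r^2 + 16*r - 9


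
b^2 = b^2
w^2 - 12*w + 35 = (w - 7)*(w - 5)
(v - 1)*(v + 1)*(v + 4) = v^3 + 4*v^2 - v - 4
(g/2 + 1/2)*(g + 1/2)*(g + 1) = g^3/2 + 5*g^2/4 + g + 1/4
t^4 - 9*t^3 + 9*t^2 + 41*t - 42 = (t - 7)*(t - 3)*(t - 1)*(t + 2)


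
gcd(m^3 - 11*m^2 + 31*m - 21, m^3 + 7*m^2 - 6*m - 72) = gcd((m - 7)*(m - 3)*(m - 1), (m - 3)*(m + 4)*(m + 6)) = m - 3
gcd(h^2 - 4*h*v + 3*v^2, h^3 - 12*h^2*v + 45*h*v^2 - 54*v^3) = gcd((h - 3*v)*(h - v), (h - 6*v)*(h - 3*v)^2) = -h + 3*v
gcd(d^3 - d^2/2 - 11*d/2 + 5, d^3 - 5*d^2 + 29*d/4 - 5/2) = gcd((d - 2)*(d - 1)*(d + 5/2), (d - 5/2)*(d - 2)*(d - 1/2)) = d - 2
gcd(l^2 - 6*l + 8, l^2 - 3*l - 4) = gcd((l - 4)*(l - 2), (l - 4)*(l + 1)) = l - 4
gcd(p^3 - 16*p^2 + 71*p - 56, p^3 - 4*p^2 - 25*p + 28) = p^2 - 8*p + 7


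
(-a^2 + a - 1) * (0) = 0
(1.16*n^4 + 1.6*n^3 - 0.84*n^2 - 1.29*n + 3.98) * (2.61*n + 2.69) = 3.0276*n^5 + 7.2964*n^4 + 2.1116*n^3 - 5.6265*n^2 + 6.9177*n + 10.7062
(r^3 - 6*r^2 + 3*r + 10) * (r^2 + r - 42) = r^5 - 5*r^4 - 45*r^3 + 265*r^2 - 116*r - 420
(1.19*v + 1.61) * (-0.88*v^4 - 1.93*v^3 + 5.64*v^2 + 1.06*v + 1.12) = -1.0472*v^5 - 3.7135*v^4 + 3.6043*v^3 + 10.3418*v^2 + 3.0394*v + 1.8032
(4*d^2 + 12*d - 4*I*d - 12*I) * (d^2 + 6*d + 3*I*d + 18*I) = 4*d^4 + 36*d^3 + 8*I*d^3 + 84*d^2 + 72*I*d^2 + 108*d + 144*I*d + 216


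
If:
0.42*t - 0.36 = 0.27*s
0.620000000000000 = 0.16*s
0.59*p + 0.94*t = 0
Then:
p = -5.33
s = 3.88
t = 3.35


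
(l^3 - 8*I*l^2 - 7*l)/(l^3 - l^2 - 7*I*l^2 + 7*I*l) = (l - I)/(l - 1)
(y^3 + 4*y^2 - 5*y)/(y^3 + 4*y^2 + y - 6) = y*(y + 5)/(y^2 + 5*y + 6)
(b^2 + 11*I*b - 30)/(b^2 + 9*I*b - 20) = (b + 6*I)/(b + 4*I)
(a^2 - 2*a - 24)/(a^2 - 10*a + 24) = (a + 4)/(a - 4)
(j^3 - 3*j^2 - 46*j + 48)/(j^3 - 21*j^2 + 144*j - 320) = (j^2 + 5*j - 6)/(j^2 - 13*j + 40)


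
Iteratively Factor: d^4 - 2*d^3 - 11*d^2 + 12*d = (d - 1)*(d^3 - d^2 - 12*d) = d*(d - 1)*(d^2 - d - 12) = d*(d - 1)*(d + 3)*(d - 4)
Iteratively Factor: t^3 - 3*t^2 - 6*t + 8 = (t - 4)*(t^2 + t - 2) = (t - 4)*(t - 1)*(t + 2)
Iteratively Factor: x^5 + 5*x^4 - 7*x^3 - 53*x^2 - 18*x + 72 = (x - 3)*(x^4 + 8*x^3 + 17*x^2 - 2*x - 24) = (x - 3)*(x + 2)*(x^3 + 6*x^2 + 5*x - 12) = (x - 3)*(x + 2)*(x + 3)*(x^2 + 3*x - 4) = (x - 3)*(x - 1)*(x + 2)*(x + 3)*(x + 4)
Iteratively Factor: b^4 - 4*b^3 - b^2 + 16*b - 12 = (b - 1)*(b^3 - 3*b^2 - 4*b + 12) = (b - 3)*(b - 1)*(b^2 - 4) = (b - 3)*(b - 2)*(b - 1)*(b + 2)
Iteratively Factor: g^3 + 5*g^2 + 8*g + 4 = (g + 2)*(g^2 + 3*g + 2) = (g + 1)*(g + 2)*(g + 2)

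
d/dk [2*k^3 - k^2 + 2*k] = 6*k^2 - 2*k + 2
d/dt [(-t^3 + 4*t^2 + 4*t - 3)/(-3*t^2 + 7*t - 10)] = (3*t^4 - 14*t^3 + 70*t^2 - 98*t - 19)/(9*t^4 - 42*t^3 + 109*t^2 - 140*t + 100)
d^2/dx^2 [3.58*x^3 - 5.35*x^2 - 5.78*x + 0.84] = 21.48*x - 10.7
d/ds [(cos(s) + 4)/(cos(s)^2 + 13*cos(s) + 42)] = (cos(s)^2 + 8*cos(s) + 10)*sin(s)/(cos(s)^2 + 13*cos(s) + 42)^2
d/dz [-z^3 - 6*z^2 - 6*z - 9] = -3*z^2 - 12*z - 6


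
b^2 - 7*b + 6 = (b - 6)*(b - 1)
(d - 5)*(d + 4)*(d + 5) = d^3 + 4*d^2 - 25*d - 100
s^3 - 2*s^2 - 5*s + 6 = (s - 3)*(s - 1)*(s + 2)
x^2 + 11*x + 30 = (x + 5)*(x + 6)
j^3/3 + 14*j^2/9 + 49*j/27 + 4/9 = (j/3 + 1)*(j + 1/3)*(j + 4/3)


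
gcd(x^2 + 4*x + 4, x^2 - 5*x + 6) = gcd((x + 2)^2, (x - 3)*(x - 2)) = 1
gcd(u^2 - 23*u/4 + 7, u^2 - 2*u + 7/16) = u - 7/4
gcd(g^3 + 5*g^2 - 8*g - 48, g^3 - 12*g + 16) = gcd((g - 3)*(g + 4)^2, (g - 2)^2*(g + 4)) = g + 4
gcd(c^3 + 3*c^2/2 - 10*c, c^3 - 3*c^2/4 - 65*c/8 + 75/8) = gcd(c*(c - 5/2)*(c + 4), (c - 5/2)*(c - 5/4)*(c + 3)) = c - 5/2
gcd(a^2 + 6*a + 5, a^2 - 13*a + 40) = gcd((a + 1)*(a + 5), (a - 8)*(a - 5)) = 1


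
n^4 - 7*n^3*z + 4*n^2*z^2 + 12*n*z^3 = n*(n - 6*z)*(n - 2*z)*(n + z)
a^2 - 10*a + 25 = (a - 5)^2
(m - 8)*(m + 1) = m^2 - 7*m - 8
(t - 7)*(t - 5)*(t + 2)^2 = t^4 - 8*t^3 - 9*t^2 + 92*t + 140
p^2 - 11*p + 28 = (p - 7)*(p - 4)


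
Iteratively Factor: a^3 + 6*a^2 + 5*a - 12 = (a + 3)*(a^2 + 3*a - 4) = (a - 1)*(a + 3)*(a + 4)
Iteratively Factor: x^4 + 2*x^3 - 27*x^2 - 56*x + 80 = (x + 4)*(x^3 - 2*x^2 - 19*x + 20) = (x + 4)^2*(x^2 - 6*x + 5) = (x - 5)*(x + 4)^2*(x - 1)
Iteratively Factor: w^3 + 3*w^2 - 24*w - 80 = (w - 5)*(w^2 + 8*w + 16) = (w - 5)*(w + 4)*(w + 4)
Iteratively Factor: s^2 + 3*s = (s + 3)*(s)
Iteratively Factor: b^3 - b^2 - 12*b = (b - 4)*(b^2 + 3*b) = (b - 4)*(b + 3)*(b)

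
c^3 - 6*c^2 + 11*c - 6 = (c - 3)*(c - 2)*(c - 1)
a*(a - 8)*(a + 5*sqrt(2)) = a^3 - 8*a^2 + 5*sqrt(2)*a^2 - 40*sqrt(2)*a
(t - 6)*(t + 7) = t^2 + t - 42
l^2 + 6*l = l*(l + 6)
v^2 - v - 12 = (v - 4)*(v + 3)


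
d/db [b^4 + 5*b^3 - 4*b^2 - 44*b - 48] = 4*b^3 + 15*b^2 - 8*b - 44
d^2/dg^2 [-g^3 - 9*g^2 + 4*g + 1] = -6*g - 18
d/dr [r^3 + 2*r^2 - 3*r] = 3*r^2 + 4*r - 3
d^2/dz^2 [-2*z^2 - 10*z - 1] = -4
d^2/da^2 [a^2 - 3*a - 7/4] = 2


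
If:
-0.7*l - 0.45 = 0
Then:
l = -0.64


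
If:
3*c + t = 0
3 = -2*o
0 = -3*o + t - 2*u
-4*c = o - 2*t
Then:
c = 3/20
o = -3/2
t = -9/20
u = 81/40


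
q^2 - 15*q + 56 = (q - 8)*(q - 7)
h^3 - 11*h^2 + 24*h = h*(h - 8)*(h - 3)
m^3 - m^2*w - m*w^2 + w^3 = (m - w)^2*(m + w)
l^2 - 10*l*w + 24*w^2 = (l - 6*w)*(l - 4*w)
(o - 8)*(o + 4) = o^2 - 4*o - 32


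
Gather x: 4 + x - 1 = x + 3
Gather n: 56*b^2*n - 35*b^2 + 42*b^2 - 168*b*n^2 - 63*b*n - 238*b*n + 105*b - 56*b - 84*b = 7*b^2 - 168*b*n^2 - 35*b + n*(56*b^2 - 301*b)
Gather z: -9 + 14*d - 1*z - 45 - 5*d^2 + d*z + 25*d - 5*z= -5*d^2 + 39*d + z*(d - 6) - 54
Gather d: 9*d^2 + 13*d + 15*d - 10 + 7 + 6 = 9*d^2 + 28*d + 3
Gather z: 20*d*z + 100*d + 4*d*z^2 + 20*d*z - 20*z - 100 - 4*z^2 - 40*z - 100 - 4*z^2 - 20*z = 100*d + z^2*(4*d - 8) + z*(40*d - 80) - 200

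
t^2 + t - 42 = (t - 6)*(t + 7)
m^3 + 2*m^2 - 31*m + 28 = (m - 4)*(m - 1)*(m + 7)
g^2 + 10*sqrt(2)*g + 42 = (g + 3*sqrt(2))*(g + 7*sqrt(2))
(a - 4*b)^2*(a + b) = a^3 - 7*a^2*b + 8*a*b^2 + 16*b^3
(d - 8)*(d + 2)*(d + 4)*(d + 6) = d^4 + 4*d^3 - 52*d^2 - 304*d - 384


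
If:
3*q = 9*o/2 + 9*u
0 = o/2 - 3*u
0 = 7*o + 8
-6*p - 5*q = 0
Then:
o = -8/7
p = 40/21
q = -16/7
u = -4/21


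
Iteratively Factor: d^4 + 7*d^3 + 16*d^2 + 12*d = (d + 3)*(d^3 + 4*d^2 + 4*d) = (d + 2)*(d + 3)*(d^2 + 2*d) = (d + 2)^2*(d + 3)*(d)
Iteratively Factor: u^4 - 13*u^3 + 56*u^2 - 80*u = (u)*(u^3 - 13*u^2 + 56*u - 80) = u*(u - 4)*(u^2 - 9*u + 20) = u*(u - 4)^2*(u - 5)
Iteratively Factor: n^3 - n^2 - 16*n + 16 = (n + 4)*(n^2 - 5*n + 4) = (n - 1)*(n + 4)*(n - 4)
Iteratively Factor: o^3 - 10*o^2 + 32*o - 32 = (o - 4)*(o^2 - 6*o + 8) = (o - 4)*(o - 2)*(o - 4)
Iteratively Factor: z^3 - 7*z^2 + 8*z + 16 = (z + 1)*(z^2 - 8*z + 16) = (z - 4)*(z + 1)*(z - 4)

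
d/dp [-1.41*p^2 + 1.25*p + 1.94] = 1.25 - 2.82*p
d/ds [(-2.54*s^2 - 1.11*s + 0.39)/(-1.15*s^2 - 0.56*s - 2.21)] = (0.1459*s^2 + 12.1238*s + 2.6715)/(1.3225*s^4 + 1.288*s^3 + 5.3966*s^2 + 2.4752*s + 4.8841)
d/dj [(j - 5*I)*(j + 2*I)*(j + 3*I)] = 3*j^2 + 19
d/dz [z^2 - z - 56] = 2*z - 1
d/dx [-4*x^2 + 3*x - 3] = 3 - 8*x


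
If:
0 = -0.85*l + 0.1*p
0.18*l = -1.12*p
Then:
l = 0.00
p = 0.00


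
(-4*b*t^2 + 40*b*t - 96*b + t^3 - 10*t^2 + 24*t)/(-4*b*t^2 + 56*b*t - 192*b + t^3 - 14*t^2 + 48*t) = (t - 4)/(t - 8)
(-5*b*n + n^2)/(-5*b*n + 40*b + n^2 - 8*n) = n/(n - 8)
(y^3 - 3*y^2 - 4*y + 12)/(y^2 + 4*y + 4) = (y^2 - 5*y + 6)/(y + 2)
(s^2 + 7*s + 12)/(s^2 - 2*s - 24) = (s + 3)/(s - 6)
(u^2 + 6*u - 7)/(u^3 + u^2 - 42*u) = (u - 1)/(u*(u - 6))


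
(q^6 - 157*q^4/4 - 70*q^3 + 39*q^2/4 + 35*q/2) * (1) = q^6 - 157*q^4/4 - 70*q^3 + 39*q^2/4 + 35*q/2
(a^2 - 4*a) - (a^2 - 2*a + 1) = -2*a - 1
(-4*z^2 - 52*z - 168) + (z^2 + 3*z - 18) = -3*z^2 - 49*z - 186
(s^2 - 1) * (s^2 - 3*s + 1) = s^4 - 3*s^3 + 3*s - 1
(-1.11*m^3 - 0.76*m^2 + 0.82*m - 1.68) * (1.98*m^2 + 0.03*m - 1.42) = -2.1978*m^5 - 1.5381*m^4 + 3.177*m^3 - 2.2226*m^2 - 1.2148*m + 2.3856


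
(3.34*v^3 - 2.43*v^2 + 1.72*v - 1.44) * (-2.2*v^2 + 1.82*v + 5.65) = -7.348*v^5 + 11.4248*v^4 + 10.6644*v^3 - 7.4311*v^2 + 7.0972*v - 8.136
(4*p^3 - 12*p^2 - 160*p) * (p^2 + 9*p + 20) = 4*p^5 + 24*p^4 - 188*p^3 - 1680*p^2 - 3200*p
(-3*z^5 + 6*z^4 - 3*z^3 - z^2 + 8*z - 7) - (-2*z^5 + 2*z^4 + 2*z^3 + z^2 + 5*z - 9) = -z^5 + 4*z^4 - 5*z^3 - 2*z^2 + 3*z + 2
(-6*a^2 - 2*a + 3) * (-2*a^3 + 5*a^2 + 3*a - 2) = 12*a^5 - 26*a^4 - 34*a^3 + 21*a^2 + 13*a - 6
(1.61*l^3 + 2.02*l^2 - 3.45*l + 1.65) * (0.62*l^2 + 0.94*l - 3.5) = 0.9982*l^5 + 2.7658*l^4 - 5.8752*l^3 - 9.29*l^2 + 13.626*l - 5.775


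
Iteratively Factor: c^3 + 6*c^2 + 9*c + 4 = (c + 4)*(c^2 + 2*c + 1) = (c + 1)*(c + 4)*(c + 1)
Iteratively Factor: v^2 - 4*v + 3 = (v - 1)*(v - 3)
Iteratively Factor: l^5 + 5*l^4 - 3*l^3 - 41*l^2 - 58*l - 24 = (l + 1)*(l^4 + 4*l^3 - 7*l^2 - 34*l - 24) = (l - 3)*(l + 1)*(l^3 + 7*l^2 + 14*l + 8) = (l - 3)*(l + 1)*(l + 4)*(l^2 + 3*l + 2) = (l - 3)*(l + 1)*(l + 2)*(l + 4)*(l + 1)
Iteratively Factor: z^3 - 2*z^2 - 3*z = (z + 1)*(z^2 - 3*z) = z*(z + 1)*(z - 3)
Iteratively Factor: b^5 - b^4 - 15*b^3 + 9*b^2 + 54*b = (b)*(b^4 - b^3 - 15*b^2 + 9*b + 54) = b*(b + 2)*(b^3 - 3*b^2 - 9*b + 27) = b*(b + 2)*(b + 3)*(b^2 - 6*b + 9) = b*(b - 3)*(b + 2)*(b + 3)*(b - 3)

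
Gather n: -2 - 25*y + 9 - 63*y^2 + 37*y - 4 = -63*y^2 + 12*y + 3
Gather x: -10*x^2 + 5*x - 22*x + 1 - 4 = -10*x^2 - 17*x - 3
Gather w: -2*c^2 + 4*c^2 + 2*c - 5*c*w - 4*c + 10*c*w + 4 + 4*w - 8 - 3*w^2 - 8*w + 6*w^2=2*c^2 - 2*c + 3*w^2 + w*(5*c - 4) - 4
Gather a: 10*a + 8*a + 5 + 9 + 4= 18*a + 18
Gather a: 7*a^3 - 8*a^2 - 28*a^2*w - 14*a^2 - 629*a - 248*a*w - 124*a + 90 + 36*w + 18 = 7*a^3 + a^2*(-28*w - 22) + a*(-248*w - 753) + 36*w + 108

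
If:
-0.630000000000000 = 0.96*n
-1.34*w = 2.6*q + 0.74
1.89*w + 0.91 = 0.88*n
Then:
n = -0.66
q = 0.12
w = -0.79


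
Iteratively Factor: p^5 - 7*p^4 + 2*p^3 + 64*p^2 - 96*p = (p + 3)*(p^4 - 10*p^3 + 32*p^2 - 32*p) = p*(p + 3)*(p^3 - 10*p^2 + 32*p - 32) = p*(p - 4)*(p + 3)*(p^2 - 6*p + 8) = p*(p - 4)^2*(p + 3)*(p - 2)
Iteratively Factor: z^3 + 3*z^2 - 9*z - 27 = (z + 3)*(z^2 - 9) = (z - 3)*(z + 3)*(z + 3)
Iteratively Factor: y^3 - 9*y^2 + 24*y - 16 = (y - 1)*(y^2 - 8*y + 16) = (y - 4)*(y - 1)*(y - 4)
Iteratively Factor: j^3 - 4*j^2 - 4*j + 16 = (j - 4)*(j^2 - 4) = (j - 4)*(j - 2)*(j + 2)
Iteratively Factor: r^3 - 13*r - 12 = (r + 1)*(r^2 - r - 12) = (r + 1)*(r + 3)*(r - 4)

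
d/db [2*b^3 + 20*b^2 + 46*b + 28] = 6*b^2 + 40*b + 46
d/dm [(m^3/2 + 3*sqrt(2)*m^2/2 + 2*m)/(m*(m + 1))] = (m^2 + 2*m - 4 + 3*sqrt(2))/(2*(m^2 + 2*m + 1))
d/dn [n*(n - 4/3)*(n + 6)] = 3*n^2 + 28*n/3 - 8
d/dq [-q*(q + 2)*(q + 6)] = -3*q^2 - 16*q - 12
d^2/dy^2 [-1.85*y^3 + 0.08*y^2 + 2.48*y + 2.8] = 0.16 - 11.1*y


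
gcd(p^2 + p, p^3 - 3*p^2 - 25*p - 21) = p + 1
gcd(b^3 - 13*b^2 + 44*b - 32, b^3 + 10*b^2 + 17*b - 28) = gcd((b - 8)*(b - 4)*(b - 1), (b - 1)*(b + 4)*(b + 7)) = b - 1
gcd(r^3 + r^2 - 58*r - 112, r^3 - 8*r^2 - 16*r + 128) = r - 8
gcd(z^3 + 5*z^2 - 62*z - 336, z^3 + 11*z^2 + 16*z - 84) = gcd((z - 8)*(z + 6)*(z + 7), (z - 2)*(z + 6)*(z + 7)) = z^2 + 13*z + 42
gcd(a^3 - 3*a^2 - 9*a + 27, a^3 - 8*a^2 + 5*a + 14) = 1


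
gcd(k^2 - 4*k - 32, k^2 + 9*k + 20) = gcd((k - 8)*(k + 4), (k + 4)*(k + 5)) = k + 4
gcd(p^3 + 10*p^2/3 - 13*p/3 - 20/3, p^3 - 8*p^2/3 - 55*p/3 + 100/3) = p^2 + 7*p/3 - 20/3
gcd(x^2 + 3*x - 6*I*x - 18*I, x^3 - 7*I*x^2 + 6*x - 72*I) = x - 6*I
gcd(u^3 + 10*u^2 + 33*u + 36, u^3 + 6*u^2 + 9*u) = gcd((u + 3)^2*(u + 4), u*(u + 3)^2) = u^2 + 6*u + 9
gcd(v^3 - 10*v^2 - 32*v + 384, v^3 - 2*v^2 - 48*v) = v^2 - 2*v - 48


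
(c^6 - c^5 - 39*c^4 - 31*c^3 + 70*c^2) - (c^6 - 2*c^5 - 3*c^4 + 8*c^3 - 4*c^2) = c^5 - 36*c^4 - 39*c^3 + 74*c^2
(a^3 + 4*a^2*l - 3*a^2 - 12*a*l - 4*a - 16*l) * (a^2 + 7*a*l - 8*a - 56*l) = a^5 + 11*a^4*l - 11*a^4 + 28*a^3*l^2 - 121*a^3*l + 20*a^3 - 308*a^2*l^2 + 220*a^2*l + 32*a^2 + 560*a*l^2 + 352*a*l + 896*l^2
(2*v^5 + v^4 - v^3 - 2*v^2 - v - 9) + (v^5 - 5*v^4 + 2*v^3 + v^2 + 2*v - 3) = 3*v^5 - 4*v^4 + v^3 - v^2 + v - 12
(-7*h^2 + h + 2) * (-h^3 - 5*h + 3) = 7*h^5 - h^4 + 33*h^3 - 26*h^2 - 7*h + 6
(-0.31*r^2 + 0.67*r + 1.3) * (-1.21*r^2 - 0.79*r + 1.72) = 0.3751*r^4 - 0.5658*r^3 - 2.6355*r^2 + 0.1254*r + 2.236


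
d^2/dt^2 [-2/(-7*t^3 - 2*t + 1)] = 4*(-21*t*(7*t^3 + 2*t - 1) + (21*t^2 + 2)^2)/(7*t^3 + 2*t - 1)^3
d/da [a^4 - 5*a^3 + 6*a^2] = a*(4*a^2 - 15*a + 12)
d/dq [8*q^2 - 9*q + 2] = 16*q - 9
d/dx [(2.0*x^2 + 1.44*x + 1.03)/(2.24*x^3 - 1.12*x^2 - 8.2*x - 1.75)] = (-4.48*x^4 - 6.4512*x^3 - 21.7088*x^2 - 4.6928*x + 5.926)/(5.0176*x^6 - 5.0176*x^5 - 35.4816*x^4 + 10.528*x^3 + 71.16*x^2 + 28.7*x + 3.0625)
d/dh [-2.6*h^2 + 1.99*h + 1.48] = 1.99 - 5.2*h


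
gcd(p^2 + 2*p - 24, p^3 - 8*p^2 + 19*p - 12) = p - 4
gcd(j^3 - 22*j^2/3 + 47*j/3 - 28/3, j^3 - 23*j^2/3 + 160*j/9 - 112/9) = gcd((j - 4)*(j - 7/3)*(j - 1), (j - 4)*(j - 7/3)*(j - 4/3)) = j^2 - 19*j/3 + 28/3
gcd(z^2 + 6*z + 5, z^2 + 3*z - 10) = z + 5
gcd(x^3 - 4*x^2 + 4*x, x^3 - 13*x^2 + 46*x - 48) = x - 2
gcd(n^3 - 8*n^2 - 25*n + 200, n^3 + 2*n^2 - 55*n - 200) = n^2 - 3*n - 40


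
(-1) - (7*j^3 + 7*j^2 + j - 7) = -7*j^3 - 7*j^2 - j + 6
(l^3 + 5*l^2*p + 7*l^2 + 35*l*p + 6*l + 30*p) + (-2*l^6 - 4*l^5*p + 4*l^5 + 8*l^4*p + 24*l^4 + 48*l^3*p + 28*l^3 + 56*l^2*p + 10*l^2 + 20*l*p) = -2*l^6 - 4*l^5*p + 4*l^5 + 8*l^4*p + 24*l^4 + 48*l^3*p + 29*l^3 + 61*l^2*p + 17*l^2 + 55*l*p + 6*l + 30*p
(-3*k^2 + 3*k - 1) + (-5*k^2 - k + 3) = -8*k^2 + 2*k + 2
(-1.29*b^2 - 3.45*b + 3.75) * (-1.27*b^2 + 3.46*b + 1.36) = 1.6383*b^4 - 0.0819000000000001*b^3 - 18.4539*b^2 + 8.283*b + 5.1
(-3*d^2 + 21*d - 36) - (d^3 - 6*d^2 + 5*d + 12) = -d^3 + 3*d^2 + 16*d - 48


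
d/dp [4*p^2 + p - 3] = 8*p + 1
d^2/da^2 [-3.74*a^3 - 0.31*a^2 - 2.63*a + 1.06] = -22.44*a - 0.62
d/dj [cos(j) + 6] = -sin(j)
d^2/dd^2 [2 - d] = 0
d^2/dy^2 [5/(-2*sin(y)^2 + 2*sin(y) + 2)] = 5*(-4*sin(y)^4 + 3*sin(y)^3 + sin(y)^2 - 5*sin(y) + 4)/(2*(sin(y) + cos(y)^2)^3)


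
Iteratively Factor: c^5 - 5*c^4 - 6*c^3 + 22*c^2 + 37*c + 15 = (c + 1)*(c^4 - 6*c^3 + 22*c + 15) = (c - 3)*(c + 1)*(c^3 - 3*c^2 - 9*c - 5) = (c - 5)*(c - 3)*(c + 1)*(c^2 + 2*c + 1) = (c - 5)*(c - 3)*(c + 1)^2*(c + 1)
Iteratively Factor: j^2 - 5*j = (j - 5)*(j)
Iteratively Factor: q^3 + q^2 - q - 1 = (q - 1)*(q^2 + 2*q + 1) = (q - 1)*(q + 1)*(q + 1)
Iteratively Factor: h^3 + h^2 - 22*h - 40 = (h + 2)*(h^2 - h - 20) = (h + 2)*(h + 4)*(h - 5)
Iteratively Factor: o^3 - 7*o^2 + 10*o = (o)*(o^2 - 7*o + 10) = o*(o - 2)*(o - 5)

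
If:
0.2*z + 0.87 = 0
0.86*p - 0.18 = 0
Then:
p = 0.21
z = -4.35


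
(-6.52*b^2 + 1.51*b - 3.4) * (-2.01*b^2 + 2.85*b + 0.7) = 13.1052*b^4 - 21.6171*b^3 + 6.5735*b^2 - 8.633*b - 2.38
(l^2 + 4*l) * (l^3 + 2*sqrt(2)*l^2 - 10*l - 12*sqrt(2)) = l^5 + 2*sqrt(2)*l^4 + 4*l^4 - 10*l^3 + 8*sqrt(2)*l^3 - 40*l^2 - 12*sqrt(2)*l^2 - 48*sqrt(2)*l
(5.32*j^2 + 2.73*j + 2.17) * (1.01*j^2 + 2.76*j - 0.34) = 5.3732*j^4 + 17.4405*j^3 + 7.9177*j^2 + 5.061*j - 0.7378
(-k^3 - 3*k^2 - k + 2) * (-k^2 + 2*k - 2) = k^5 + k^4 - 3*k^3 + 2*k^2 + 6*k - 4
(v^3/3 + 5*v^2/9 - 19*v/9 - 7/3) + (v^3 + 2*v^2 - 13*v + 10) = 4*v^3/3 + 23*v^2/9 - 136*v/9 + 23/3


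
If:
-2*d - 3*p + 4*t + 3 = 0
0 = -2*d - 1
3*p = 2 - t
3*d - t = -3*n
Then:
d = -1/2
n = 11/30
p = 4/5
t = -2/5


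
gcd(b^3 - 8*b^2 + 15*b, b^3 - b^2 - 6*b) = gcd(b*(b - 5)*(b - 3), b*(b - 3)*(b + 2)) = b^2 - 3*b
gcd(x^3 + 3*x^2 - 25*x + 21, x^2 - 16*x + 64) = 1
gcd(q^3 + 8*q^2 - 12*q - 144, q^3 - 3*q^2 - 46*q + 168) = q - 4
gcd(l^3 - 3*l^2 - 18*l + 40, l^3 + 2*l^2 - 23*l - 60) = l^2 - l - 20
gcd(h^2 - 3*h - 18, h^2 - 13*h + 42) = h - 6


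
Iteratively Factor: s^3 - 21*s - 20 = (s + 4)*(s^2 - 4*s - 5) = (s + 1)*(s + 4)*(s - 5)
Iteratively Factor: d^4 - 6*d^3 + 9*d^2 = (d - 3)*(d^3 - 3*d^2) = d*(d - 3)*(d^2 - 3*d) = d^2*(d - 3)*(d - 3)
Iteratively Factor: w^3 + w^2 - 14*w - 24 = (w - 4)*(w^2 + 5*w + 6) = (w - 4)*(w + 3)*(w + 2)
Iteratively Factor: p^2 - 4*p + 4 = (p - 2)*(p - 2)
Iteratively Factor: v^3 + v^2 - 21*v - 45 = (v - 5)*(v^2 + 6*v + 9) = (v - 5)*(v + 3)*(v + 3)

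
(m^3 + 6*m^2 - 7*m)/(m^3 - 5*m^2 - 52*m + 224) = m*(m - 1)/(m^2 - 12*m + 32)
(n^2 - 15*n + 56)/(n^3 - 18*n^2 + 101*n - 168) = 1/(n - 3)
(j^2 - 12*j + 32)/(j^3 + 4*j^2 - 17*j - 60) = (j - 8)/(j^2 + 8*j + 15)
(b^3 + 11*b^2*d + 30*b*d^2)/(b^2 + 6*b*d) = b + 5*d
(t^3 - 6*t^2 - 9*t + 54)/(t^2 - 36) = (t^2 - 9)/(t + 6)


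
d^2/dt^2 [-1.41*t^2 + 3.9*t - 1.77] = -2.82000000000000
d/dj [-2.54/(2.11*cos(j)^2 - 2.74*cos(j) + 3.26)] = (6.9596 - 10.7188*cos(j))*sin(j)/(2.11*cos(j)^2 - 2.74*cos(j) + 3.26)^2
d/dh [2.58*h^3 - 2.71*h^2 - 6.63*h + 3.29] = 7.74*h^2 - 5.42*h - 6.63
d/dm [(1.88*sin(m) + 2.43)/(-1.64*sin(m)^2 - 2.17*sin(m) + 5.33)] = (3.0832*sin(m)^2 + 7.9704*sin(m) + 15.2935)*cos(m)/(2.6896*sin(m)^4 + 7.1176*sin(m)^3 - 12.7735*sin(m)^2 - 23.1322*sin(m) + 28.4089)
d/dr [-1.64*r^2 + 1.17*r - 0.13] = 1.17 - 3.28*r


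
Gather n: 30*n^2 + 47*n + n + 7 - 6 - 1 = 30*n^2 + 48*n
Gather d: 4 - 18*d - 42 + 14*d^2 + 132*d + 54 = 14*d^2 + 114*d + 16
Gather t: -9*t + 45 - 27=18 - 9*t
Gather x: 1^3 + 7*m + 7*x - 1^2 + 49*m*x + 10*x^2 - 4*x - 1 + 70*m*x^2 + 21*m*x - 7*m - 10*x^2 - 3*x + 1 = 70*m*x^2 + 70*m*x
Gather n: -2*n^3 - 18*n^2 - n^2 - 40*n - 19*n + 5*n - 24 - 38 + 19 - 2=-2*n^3 - 19*n^2 - 54*n - 45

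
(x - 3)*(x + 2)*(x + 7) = x^3 + 6*x^2 - 13*x - 42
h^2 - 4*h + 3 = (h - 3)*(h - 1)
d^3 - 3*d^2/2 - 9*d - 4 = (d - 4)*(d + 1/2)*(d + 2)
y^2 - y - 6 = (y - 3)*(y + 2)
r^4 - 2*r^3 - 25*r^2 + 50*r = r*(r - 5)*(r - 2)*(r + 5)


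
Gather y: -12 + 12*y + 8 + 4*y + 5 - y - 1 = 15*y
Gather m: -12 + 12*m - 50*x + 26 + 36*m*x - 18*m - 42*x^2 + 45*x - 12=m*(36*x - 6) - 42*x^2 - 5*x + 2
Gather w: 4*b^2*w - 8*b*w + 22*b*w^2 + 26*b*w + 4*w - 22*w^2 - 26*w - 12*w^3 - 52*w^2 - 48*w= -12*w^3 + w^2*(22*b - 74) + w*(4*b^2 + 18*b - 70)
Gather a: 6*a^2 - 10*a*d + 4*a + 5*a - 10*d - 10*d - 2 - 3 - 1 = 6*a^2 + a*(9 - 10*d) - 20*d - 6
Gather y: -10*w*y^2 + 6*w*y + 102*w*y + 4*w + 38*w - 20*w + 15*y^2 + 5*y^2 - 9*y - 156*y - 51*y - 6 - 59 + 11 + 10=22*w + y^2*(20 - 10*w) + y*(108*w - 216) - 44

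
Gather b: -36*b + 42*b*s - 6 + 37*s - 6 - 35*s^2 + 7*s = b*(42*s - 36) - 35*s^2 + 44*s - 12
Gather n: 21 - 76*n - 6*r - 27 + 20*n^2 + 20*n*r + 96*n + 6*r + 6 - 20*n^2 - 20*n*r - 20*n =0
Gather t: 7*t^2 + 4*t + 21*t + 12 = 7*t^2 + 25*t + 12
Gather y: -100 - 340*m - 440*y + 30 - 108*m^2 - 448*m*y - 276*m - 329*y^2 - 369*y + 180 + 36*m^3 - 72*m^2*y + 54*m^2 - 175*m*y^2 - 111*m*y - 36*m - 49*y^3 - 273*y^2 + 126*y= 36*m^3 - 54*m^2 - 652*m - 49*y^3 + y^2*(-175*m - 602) + y*(-72*m^2 - 559*m - 683) + 110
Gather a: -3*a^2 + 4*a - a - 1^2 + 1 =-3*a^2 + 3*a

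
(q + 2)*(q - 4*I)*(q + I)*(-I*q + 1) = -I*q^4 - 2*q^3 - 2*I*q^3 - 4*q^2 - 7*I*q^2 + 4*q - 14*I*q + 8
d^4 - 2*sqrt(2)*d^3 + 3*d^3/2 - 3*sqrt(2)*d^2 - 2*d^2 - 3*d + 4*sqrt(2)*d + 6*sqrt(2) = (d + 3/2)*(d - 2*sqrt(2))*(d - sqrt(2))*(d + sqrt(2))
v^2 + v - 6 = (v - 2)*(v + 3)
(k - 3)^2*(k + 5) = k^3 - k^2 - 21*k + 45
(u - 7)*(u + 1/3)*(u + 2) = u^3 - 14*u^2/3 - 47*u/3 - 14/3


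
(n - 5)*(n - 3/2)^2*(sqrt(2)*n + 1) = sqrt(2)*n^4 - 8*sqrt(2)*n^3 + n^3 - 8*n^2 + 69*sqrt(2)*n^2/4 - 45*sqrt(2)*n/4 + 69*n/4 - 45/4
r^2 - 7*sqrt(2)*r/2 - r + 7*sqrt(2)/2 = (r - 1)*(r - 7*sqrt(2)/2)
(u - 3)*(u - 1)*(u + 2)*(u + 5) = u^4 + 3*u^3 - 15*u^2 - 19*u + 30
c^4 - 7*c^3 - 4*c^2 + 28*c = c*(c - 7)*(c - 2)*(c + 2)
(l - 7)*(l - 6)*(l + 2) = l^3 - 11*l^2 + 16*l + 84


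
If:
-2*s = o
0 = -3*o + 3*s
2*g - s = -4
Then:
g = -2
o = 0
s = 0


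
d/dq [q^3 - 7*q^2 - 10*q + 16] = 3*q^2 - 14*q - 10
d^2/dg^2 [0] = 0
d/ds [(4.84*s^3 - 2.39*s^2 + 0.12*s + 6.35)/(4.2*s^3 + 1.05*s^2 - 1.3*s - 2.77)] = (15.12*s^4 - 13.592*s^3 - 117.2494*s^2 - 0.0943999999999985*s + 7.9226)/(17.64*s^6 + 8.82*s^5 - 9.8175*s^4 - 25.998*s^3 - 4.127*s^2 + 7.202*s + 7.6729)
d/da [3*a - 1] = 3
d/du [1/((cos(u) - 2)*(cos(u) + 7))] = (2*cos(u) + 5)*sin(u)/((cos(u) - 2)^2*(cos(u) + 7)^2)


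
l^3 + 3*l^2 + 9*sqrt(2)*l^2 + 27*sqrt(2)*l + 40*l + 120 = (l + 3)*(l + 4*sqrt(2))*(l + 5*sqrt(2))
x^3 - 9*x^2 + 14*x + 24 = (x - 6)*(x - 4)*(x + 1)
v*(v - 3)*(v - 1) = v^3 - 4*v^2 + 3*v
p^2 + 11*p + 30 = (p + 5)*(p + 6)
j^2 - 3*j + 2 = (j - 2)*(j - 1)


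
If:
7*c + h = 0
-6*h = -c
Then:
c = 0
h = 0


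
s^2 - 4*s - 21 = (s - 7)*(s + 3)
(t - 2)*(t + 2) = t^2 - 4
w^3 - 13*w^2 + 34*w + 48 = (w - 8)*(w - 6)*(w + 1)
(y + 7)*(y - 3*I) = y^2 + 7*y - 3*I*y - 21*I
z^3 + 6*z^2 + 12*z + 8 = (z + 2)^3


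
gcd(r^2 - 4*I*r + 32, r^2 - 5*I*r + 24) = r - 8*I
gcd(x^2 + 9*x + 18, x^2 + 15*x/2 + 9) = x + 6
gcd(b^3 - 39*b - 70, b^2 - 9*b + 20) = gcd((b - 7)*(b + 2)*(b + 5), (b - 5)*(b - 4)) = 1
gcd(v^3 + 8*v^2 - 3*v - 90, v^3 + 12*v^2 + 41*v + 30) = v^2 + 11*v + 30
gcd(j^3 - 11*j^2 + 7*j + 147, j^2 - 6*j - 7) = j - 7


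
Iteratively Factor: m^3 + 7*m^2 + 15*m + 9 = (m + 1)*(m^2 + 6*m + 9) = (m + 1)*(m + 3)*(m + 3)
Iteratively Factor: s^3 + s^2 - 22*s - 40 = (s + 2)*(s^2 - s - 20) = (s - 5)*(s + 2)*(s + 4)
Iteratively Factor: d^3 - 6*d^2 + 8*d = (d)*(d^2 - 6*d + 8) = d*(d - 2)*(d - 4)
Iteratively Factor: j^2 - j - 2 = (j + 1)*(j - 2)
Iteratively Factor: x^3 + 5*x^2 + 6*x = (x + 2)*(x^2 + 3*x) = x*(x + 2)*(x + 3)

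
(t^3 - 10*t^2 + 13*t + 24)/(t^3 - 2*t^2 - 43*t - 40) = (t - 3)/(t + 5)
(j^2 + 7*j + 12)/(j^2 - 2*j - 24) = (j + 3)/(j - 6)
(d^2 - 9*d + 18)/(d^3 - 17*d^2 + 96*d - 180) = (d - 3)/(d^2 - 11*d + 30)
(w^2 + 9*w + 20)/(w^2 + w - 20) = (w + 4)/(w - 4)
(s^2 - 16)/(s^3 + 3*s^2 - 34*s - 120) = (s - 4)/(s^2 - s - 30)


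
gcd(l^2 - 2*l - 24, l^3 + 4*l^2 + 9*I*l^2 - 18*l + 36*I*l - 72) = l + 4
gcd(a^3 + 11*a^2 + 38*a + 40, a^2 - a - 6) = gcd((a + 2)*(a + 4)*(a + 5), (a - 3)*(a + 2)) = a + 2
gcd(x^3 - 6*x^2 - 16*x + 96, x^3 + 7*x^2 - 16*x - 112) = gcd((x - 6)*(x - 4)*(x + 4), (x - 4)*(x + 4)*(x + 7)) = x^2 - 16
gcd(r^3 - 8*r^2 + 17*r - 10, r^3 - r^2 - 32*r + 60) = r^2 - 7*r + 10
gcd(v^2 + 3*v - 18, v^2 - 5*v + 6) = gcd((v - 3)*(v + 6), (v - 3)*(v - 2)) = v - 3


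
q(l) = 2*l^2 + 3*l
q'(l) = 4*l + 3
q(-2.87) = 7.86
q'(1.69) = 9.76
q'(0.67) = 5.68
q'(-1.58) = -3.32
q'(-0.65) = 0.40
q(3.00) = 27.00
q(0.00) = 0.00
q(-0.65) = -1.10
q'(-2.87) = -8.48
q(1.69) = 10.78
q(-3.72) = 16.52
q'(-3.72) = -11.88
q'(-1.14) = -1.56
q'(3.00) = 15.00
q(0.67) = 2.91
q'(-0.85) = -0.40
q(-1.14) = -0.82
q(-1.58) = 0.25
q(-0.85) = -1.10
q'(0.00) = 3.00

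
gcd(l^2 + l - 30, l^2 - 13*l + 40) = l - 5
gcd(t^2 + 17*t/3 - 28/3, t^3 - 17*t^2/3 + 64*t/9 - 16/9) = t - 4/3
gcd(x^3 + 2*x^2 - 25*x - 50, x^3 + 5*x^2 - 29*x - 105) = x - 5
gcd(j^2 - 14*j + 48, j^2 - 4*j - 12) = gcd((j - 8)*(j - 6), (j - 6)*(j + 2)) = j - 6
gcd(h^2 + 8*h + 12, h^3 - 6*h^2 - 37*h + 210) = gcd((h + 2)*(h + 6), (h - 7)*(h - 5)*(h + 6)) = h + 6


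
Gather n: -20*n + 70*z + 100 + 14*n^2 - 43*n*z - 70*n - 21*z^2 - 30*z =14*n^2 + n*(-43*z - 90) - 21*z^2 + 40*z + 100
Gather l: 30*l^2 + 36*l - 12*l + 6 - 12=30*l^2 + 24*l - 6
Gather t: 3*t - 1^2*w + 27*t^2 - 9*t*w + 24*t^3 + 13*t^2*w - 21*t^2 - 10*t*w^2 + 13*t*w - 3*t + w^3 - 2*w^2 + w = 24*t^3 + t^2*(13*w + 6) + t*(-10*w^2 + 4*w) + w^3 - 2*w^2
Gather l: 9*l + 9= 9*l + 9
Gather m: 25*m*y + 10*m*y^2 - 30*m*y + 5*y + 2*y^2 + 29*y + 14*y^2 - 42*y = m*(10*y^2 - 5*y) + 16*y^2 - 8*y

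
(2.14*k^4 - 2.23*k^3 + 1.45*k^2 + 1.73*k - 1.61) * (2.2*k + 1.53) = 4.708*k^5 - 1.6318*k^4 - 0.2219*k^3 + 6.0245*k^2 - 0.895100000000001*k - 2.4633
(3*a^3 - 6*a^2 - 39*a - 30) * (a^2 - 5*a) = 3*a^5 - 21*a^4 - 9*a^3 + 165*a^2 + 150*a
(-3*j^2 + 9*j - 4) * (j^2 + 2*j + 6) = -3*j^4 + 3*j^3 - 4*j^2 + 46*j - 24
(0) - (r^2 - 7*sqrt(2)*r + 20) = -r^2 + 7*sqrt(2)*r - 20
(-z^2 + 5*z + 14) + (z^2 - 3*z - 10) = 2*z + 4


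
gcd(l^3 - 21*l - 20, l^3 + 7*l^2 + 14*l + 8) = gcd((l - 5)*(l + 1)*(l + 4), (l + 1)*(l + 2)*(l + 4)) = l^2 + 5*l + 4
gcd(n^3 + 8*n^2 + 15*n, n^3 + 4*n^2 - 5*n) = n^2 + 5*n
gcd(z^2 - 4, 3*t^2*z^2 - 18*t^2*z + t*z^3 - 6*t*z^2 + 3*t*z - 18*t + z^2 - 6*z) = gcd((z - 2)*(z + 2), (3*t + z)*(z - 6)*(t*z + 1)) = 1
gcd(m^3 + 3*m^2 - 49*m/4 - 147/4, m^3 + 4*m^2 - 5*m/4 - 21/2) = m + 7/2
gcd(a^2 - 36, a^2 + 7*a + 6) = a + 6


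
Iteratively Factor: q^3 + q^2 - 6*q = (q)*(q^2 + q - 6) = q*(q + 3)*(q - 2)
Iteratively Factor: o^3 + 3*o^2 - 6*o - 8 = (o - 2)*(o^2 + 5*o + 4) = (o - 2)*(o + 1)*(o + 4)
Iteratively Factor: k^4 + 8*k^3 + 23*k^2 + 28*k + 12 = (k + 1)*(k^3 + 7*k^2 + 16*k + 12) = (k + 1)*(k + 3)*(k^2 + 4*k + 4) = (k + 1)*(k + 2)*(k + 3)*(k + 2)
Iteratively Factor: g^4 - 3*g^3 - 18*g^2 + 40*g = (g - 2)*(g^3 - g^2 - 20*g) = (g - 5)*(g - 2)*(g^2 + 4*g) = g*(g - 5)*(g - 2)*(g + 4)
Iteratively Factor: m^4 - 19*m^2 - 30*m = (m - 5)*(m^3 + 5*m^2 + 6*m) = m*(m - 5)*(m^2 + 5*m + 6) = m*(m - 5)*(m + 3)*(m + 2)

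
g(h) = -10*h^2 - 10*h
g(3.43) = -151.95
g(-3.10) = -65.10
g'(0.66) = -23.20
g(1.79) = -49.94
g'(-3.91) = 68.20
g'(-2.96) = 49.20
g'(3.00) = -70.00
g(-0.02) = 0.20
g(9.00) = -900.00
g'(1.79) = -45.80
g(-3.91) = -113.78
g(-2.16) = -25.06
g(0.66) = -10.96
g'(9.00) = -190.00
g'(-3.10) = 52.00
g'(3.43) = -78.60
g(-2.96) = -58.02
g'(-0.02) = -9.60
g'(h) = -20*h - 10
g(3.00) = -120.00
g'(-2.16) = 33.20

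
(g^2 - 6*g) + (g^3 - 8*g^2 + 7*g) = g^3 - 7*g^2 + g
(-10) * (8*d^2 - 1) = 10 - 80*d^2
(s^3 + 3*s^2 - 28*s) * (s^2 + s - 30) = s^5 + 4*s^4 - 55*s^3 - 118*s^2 + 840*s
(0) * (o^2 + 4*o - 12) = 0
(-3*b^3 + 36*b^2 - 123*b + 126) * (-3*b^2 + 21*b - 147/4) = 9*b^5 - 171*b^4 + 4941*b^3/4 - 4284*b^2 + 28665*b/4 - 9261/2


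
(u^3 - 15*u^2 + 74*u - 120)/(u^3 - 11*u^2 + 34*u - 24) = (u - 5)/(u - 1)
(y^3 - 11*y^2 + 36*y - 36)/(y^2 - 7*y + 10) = (y^2 - 9*y + 18)/(y - 5)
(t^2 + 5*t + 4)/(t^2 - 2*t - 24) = (t + 1)/(t - 6)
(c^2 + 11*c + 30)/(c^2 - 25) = (c + 6)/(c - 5)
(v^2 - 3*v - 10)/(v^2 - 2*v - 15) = (v + 2)/(v + 3)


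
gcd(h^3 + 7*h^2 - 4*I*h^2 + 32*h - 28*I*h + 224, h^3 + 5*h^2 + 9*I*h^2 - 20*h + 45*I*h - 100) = h + 4*I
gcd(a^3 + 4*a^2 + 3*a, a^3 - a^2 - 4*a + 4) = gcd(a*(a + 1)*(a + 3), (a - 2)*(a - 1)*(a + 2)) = 1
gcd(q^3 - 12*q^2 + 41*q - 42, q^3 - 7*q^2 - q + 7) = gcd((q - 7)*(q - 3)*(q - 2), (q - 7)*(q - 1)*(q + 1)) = q - 7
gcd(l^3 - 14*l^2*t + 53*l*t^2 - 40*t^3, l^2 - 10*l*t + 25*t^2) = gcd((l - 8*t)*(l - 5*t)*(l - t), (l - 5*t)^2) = -l + 5*t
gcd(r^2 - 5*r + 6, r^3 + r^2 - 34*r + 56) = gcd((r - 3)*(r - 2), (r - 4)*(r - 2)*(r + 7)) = r - 2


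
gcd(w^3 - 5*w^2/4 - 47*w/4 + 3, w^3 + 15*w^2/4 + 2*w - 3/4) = w^2 + 11*w/4 - 3/4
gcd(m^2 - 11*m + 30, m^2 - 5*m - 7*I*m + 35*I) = m - 5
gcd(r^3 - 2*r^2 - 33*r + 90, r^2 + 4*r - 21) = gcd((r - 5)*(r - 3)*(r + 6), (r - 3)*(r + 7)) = r - 3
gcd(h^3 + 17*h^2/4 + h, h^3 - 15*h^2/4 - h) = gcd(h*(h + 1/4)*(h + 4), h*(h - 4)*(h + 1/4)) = h^2 + h/4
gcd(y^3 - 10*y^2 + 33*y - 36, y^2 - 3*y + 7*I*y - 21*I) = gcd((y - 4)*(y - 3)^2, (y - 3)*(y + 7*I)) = y - 3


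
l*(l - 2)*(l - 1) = l^3 - 3*l^2 + 2*l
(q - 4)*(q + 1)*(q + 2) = q^3 - q^2 - 10*q - 8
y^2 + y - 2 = (y - 1)*(y + 2)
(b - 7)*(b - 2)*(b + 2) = b^3 - 7*b^2 - 4*b + 28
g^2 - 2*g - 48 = (g - 8)*(g + 6)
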